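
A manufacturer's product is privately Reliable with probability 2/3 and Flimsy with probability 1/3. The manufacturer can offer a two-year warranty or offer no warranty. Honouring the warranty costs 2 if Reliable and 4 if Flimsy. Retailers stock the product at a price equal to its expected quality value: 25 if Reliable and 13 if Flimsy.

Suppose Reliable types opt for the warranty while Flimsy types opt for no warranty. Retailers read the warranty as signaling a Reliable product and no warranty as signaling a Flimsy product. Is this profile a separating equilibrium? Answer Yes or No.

Under these beliefs, the warranty earns price 25 and no warranty earns price 13.
Reliable: the warranty nets 25 − 2 = 23; no warranty nets 13. Reliable prefers the warranty.
Flimsy: the warranty nets 25 − 4 = 21; no warranty nets 13. Flimsy would deviate to the warranty.
Flimsy has a profitable deviation, so the profile is not an equilibrium.

No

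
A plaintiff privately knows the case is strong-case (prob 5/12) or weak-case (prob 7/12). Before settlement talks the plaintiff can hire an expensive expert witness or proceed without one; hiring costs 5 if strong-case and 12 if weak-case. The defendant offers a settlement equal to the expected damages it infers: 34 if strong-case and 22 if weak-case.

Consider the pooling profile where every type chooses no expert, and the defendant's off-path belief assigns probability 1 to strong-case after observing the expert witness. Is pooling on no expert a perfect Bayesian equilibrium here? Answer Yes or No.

On path, the defendant holds the prior and pays 5/12·34 + 7/12·22 = 27. Off path (the expert witness), believing strong-case, it pays 34.
strong-case: no expert nets 27; the expert witness nets 34 − 5 = 29. strong-case would deviate.
weak-case: no expert nets 27; the expert witness nets 34 − 12 = 22. weak-case stays.
A type deviates, so pooling fails.

No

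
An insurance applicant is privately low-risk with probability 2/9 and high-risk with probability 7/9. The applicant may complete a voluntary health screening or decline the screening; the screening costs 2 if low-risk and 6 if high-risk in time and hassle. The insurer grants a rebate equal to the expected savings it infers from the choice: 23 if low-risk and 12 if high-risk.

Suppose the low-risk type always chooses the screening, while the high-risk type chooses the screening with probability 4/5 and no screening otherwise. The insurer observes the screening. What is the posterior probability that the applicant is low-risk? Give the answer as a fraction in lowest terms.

5/19

P(the screening) = (2/9)·1 + (7/9)·(4/5) = 38/45.
By Bayes' rule, P(low-risk | the screening) = (2/9) / (38/45) = 5/19.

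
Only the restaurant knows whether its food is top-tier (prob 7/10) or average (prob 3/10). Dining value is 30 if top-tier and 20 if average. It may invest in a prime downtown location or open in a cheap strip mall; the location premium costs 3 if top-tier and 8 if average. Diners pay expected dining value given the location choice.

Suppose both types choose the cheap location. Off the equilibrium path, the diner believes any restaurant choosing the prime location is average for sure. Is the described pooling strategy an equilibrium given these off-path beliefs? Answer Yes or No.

Yes

On path, the diner holds the prior and pays 7/10·30 + 3/10·20 = 27. Off path (the prime location), believing average, it pays 20.
top-tier: the cheap location nets 27; the prime location nets 20 − 3 = 17. top-tier stays.
average: the cheap location nets 27; the prime location nets 20 − 8 = 12. average stays.
No type deviates, so pooling is sustained.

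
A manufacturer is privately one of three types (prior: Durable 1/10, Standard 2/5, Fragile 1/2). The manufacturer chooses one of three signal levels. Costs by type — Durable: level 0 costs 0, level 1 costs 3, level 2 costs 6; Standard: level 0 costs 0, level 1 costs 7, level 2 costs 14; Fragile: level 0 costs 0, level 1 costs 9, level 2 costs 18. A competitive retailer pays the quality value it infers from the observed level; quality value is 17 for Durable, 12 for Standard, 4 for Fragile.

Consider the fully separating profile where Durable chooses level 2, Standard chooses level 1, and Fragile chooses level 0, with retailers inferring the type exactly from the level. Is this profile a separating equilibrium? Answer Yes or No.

Yes

Separating prices: level 2 → 17, level 1 → 12, level 0 → 4.
Durable (assigned level 2): level 0: 4 − 0 = 4; level 1: 12 − 3 = 9; level 2: 17 − 6 = 11. Durable stays.
Standard (assigned level 1): level 0: 4 − 0 = 4; level 1: 12 − 7 = 5; level 2: 17 − 14 = 3. Standard stays.
Fragile (assigned level 0): level 0: 4 − 0 = 4; level 1: 12 − 9 = 3; level 2: 17 − 18 = -1. Fragile stays.
Every type prefers its assigned level; separation holds.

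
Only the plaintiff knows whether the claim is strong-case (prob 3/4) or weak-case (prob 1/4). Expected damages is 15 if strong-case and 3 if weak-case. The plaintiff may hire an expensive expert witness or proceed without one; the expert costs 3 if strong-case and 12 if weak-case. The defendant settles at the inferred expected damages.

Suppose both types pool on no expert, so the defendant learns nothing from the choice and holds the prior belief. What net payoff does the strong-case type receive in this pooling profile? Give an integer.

Pooled settlement = 3/4·15 + 1/4·3 = 12.
strong-case pays no cost for no expert, so net payoff = 12.

12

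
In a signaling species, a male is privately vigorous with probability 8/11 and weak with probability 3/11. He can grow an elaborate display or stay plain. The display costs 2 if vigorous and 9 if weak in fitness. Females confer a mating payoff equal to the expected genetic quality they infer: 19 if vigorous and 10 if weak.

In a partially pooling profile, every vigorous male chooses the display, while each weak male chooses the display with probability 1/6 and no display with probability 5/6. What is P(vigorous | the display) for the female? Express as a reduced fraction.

16/17

P(the display) = (8/11)·1 + (3/11)·(1/6) = 17/22.
By Bayes' rule, P(vigorous | the display) = (8/11) / (17/22) = 16/17.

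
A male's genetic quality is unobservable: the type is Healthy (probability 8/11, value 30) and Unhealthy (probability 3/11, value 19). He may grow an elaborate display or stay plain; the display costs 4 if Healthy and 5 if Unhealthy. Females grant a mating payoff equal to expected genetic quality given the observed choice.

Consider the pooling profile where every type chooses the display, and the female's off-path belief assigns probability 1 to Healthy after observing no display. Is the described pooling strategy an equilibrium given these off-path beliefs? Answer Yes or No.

No

On path, the female holds the prior and pays 8/11·30 + 3/11·19 = 27. Off path (no display), believing Healthy, it pays 30.
Healthy: the display nets 27 − 4 = 23; no display nets 30. Healthy would deviate.
Unhealthy: the display nets 27 − 5 = 22; no display nets 30. Unhealthy would deviate.
A type deviates, so pooling fails.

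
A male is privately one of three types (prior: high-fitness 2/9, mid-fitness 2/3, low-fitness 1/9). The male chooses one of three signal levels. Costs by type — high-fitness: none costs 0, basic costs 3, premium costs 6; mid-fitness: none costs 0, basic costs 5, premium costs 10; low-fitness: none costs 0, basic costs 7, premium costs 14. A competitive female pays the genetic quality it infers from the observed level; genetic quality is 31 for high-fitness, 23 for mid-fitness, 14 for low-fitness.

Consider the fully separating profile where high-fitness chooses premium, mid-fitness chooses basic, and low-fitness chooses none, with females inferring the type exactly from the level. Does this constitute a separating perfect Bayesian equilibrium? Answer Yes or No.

Separating mating payoffs: premium → 31, basic → 23, none → 14.
high-fitness (assigned premium): none: 14 − 0 = 14; basic: 23 − 3 = 20; premium: 31 − 6 = 25. high-fitness stays.
mid-fitness (assigned basic): none: 14 − 0 = 14; basic: 23 − 5 = 18; premium: 31 − 10 = 21. mid-fitness prefers premium.
low-fitness (assigned none): none: 14 − 0 = 14; basic: 23 − 7 = 16; premium: 31 − 14 = 17. low-fitness prefers premium.
At least one type deviates; the separating profile fails.

No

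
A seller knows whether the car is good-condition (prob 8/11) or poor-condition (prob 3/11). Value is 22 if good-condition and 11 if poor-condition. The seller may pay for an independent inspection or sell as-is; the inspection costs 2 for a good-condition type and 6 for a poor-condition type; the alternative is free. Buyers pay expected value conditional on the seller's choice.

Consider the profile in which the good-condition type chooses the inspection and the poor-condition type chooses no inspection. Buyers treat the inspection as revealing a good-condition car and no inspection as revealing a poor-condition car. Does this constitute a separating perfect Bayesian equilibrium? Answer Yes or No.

Under these beliefs, the inspection earns price 22 and no inspection earns price 11.
good-condition: the inspection nets 22 − 2 = 20; no inspection nets 11. good-condition prefers the inspection.
poor-condition: the inspection nets 22 − 6 = 16; no inspection nets 11. poor-condition would deviate to the inspection.
poor-condition has a profitable deviation, so the profile is not an equilibrium.

No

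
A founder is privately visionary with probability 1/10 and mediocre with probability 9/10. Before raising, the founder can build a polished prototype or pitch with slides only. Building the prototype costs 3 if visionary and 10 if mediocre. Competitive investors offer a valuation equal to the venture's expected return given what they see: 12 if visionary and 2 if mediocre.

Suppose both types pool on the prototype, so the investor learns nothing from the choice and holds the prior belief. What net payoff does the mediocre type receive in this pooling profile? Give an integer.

-7

Pooled valuation = 1/10·12 + 9/10·2 = 3.
mediocre pays cost 10 for the prototype, so net payoff = 3 − 10 = -7.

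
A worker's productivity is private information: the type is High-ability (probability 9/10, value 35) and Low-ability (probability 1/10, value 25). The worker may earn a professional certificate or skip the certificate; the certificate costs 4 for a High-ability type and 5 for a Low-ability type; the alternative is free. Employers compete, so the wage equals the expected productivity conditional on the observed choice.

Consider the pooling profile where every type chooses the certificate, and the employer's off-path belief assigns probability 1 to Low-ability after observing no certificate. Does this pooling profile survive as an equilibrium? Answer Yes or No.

On path, the employer holds the prior and pays 9/10·35 + 1/10·25 = 34. Off path (no certificate), believing Low-ability, it pays 25.
High-ability: the certificate nets 34 − 4 = 30; no certificate nets 25. High-ability stays.
Low-ability: the certificate nets 34 − 5 = 29; no certificate nets 25. Low-ability stays.
No type deviates, so pooling is sustained.

Yes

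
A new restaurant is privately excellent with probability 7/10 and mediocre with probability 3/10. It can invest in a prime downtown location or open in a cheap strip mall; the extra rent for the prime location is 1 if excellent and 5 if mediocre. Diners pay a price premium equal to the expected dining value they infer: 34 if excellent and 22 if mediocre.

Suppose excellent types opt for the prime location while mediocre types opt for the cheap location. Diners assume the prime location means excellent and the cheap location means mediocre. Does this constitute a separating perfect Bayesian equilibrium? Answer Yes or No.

Under these beliefs, the prime location earns price premium 34 and the cheap location earns price premium 22.
excellent: the prime location nets 34 − 1 = 33; the cheap location nets 22. excellent prefers the prime location.
mediocre: the prime location nets 34 − 5 = 29; the cheap location nets 22. mediocre would deviate to the prime location.
mediocre has a profitable deviation, so the profile is not an equilibrium.

No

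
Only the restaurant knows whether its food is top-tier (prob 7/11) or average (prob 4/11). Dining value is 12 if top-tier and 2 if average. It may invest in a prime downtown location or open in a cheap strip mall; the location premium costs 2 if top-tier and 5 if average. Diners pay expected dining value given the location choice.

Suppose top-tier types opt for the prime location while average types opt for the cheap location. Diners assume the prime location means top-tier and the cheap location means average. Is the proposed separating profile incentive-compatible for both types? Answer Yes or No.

Under these beliefs, the prime location earns price premium 12 and the cheap location earns price premium 2.
top-tier: the prime location nets 12 − 2 = 10; the cheap location nets 2. top-tier prefers the prime location.
average: the prime location nets 12 − 5 = 7; the cheap location nets 2. average would deviate to the prime location.
average has a profitable deviation, so the profile is not an equilibrium.

No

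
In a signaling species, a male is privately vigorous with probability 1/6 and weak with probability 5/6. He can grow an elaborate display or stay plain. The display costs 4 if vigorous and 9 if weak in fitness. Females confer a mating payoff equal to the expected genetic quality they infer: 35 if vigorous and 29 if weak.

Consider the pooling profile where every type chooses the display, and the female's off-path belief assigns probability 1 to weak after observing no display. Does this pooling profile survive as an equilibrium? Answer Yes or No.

No

On path, the female holds the prior and pays 1/6·35 + 5/6·29 = 30. Off path (no display), believing weak, it pays 29.
vigorous: the display nets 30 − 4 = 26; no display nets 29. vigorous would deviate.
weak: the display nets 30 − 9 = 21; no display nets 29. weak would deviate.
A type deviates, so pooling fails.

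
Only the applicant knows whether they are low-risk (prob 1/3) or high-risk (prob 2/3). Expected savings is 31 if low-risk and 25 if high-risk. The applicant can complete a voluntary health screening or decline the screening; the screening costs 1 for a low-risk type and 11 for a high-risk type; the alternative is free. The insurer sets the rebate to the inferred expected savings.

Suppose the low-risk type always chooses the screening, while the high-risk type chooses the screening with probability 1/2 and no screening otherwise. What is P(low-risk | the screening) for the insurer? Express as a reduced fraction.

1/2

P(the screening) = (1/3)·1 + (2/3)·(1/2) = 2/3.
By Bayes' rule, P(low-risk | the screening) = (1/3) / (2/3) = 1/2.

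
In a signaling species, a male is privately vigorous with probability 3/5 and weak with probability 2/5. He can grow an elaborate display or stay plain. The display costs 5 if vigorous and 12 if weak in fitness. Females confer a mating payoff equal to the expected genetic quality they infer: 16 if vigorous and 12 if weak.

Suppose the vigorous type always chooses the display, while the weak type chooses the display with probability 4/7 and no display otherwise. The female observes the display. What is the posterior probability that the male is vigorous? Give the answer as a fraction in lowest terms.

21/29

P(the display) = (3/5)·1 + (2/5)·(4/7) = 29/35.
By Bayes' rule, P(vigorous | the display) = (3/5) / (29/35) = 21/29.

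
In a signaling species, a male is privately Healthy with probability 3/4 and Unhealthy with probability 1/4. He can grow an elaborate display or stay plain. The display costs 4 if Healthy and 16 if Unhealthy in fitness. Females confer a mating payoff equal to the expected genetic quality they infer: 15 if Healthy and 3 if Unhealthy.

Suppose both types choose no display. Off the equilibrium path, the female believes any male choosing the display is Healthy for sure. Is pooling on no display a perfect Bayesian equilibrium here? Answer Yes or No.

Yes

On path, the female holds the prior and pays 3/4·15 + 1/4·3 = 12. Off path (the display), believing Healthy, it pays 15.
Healthy: no display nets 12; the display nets 15 − 4 = 11. Healthy stays.
Unhealthy: no display nets 12; the display nets 15 − 16 = -1. Unhealthy stays.
No type deviates, so pooling is sustained.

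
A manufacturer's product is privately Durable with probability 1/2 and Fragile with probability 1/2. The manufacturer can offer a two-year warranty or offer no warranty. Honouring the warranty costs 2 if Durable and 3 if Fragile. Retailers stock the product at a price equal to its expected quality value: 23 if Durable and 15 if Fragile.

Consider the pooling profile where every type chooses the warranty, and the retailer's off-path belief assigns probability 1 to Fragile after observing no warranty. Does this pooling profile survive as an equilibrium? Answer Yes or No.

Yes

On path, the retailer holds the prior and pays 1/2·23 + 1/2·15 = 19. Off path (no warranty), believing Fragile, it pays 15.
Durable: the warranty nets 19 − 2 = 17; no warranty nets 15. Durable stays.
Fragile: the warranty nets 19 − 3 = 16; no warranty nets 15. Fragile stays.
No type deviates, so pooling is sustained.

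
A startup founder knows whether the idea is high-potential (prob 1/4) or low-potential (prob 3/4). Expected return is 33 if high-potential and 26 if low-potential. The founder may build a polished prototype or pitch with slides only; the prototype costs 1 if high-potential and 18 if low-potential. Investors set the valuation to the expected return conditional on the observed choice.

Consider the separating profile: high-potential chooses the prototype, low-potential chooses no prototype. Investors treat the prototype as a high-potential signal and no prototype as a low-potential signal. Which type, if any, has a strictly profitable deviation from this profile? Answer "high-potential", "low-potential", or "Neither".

Neither

The prototype pays 33; no prototype pays 26.
high-potential: assigned the prototype, nets 33 − 1 = 32; deviating to no prototype nets 26.
low-potential: assigned no prototype, nets 26; deviating to the prototype nets 33 − 18 = 15.
Both types strictly prefer their assigned action; no profitable deviation.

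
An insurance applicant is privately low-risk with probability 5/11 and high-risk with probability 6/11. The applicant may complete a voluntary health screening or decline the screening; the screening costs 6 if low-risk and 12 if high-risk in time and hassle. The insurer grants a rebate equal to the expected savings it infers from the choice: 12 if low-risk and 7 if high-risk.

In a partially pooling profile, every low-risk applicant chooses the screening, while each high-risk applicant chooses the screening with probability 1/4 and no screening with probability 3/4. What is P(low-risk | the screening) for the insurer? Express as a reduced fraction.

P(the screening) = (5/11)·1 + (6/11)·(1/4) = 13/22.
By Bayes' rule, P(low-risk | the screening) = (5/11) / (13/22) = 10/13.

10/13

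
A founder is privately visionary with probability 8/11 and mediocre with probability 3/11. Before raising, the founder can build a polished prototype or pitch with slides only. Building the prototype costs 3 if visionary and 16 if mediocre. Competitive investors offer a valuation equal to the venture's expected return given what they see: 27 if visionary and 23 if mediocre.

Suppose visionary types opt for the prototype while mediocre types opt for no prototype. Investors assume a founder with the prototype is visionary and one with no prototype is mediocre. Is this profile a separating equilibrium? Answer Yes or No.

Yes

Under these beliefs, the prototype earns valuation 27 and no prototype earns valuation 23.
visionary: the prototype nets 27 − 3 = 24; no prototype nets 23. visionary prefers the prototype.
mediocre: the prototype nets 27 − 16 = 11; no prototype nets 23. mediocre prefers no prototype.
Neither type deviates, so the separating profile is an equilibrium.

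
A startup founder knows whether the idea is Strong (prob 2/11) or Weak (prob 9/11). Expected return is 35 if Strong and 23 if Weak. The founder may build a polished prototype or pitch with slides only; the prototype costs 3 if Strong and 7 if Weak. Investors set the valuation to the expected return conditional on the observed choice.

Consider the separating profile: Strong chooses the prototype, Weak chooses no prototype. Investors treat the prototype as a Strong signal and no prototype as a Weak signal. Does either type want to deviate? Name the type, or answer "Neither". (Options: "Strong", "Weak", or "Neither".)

The prototype pays 35; no prototype pays 23.
Strong: assigned the prototype, nets 35 − 3 = 32; deviating to no prototype nets 23.
Weak: assigned no prototype, nets 23; deviating to the prototype nets 35 − 7 = 28.
The Weak type gains 5 by deviating.

Weak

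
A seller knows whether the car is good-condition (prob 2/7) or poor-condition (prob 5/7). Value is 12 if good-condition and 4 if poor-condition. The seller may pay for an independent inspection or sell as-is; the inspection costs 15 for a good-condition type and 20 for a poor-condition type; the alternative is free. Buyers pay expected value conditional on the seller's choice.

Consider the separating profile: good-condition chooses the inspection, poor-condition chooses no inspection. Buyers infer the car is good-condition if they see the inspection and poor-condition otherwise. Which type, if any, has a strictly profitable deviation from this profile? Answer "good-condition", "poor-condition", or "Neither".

The inspection pays 12; no inspection pays 4.
good-condition: assigned the inspection, nets 12 − 15 = -3; deviating to no inspection nets 4.
poor-condition: assigned no inspection, nets 4; deviating to the inspection nets 12 − 20 = -8.
The good-condition type gains 7 by deviating.

good-condition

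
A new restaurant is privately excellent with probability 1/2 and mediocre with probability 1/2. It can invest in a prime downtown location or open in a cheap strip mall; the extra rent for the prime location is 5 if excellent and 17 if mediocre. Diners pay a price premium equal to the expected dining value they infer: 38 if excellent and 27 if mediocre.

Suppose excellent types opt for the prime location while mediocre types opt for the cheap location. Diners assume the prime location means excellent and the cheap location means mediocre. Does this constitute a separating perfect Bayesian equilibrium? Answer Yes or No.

Yes

Under these beliefs, the prime location earns price premium 38 and the cheap location earns price premium 27.
excellent: the prime location nets 38 − 5 = 33; the cheap location nets 27. excellent prefers the prime location.
mediocre: the prime location nets 38 − 17 = 21; the cheap location nets 27. mediocre prefers the cheap location.
Neither type deviates, so the separating profile is an equilibrium.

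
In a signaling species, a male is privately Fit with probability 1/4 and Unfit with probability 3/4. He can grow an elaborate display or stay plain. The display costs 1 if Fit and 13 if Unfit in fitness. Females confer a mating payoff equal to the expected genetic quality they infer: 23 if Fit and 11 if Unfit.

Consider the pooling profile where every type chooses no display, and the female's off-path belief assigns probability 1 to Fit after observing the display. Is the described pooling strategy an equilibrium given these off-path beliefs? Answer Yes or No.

No

On path, the female holds the prior and pays 1/4·23 + 3/4·11 = 14. Off path (the display), believing Fit, it pays 23.
Fit: no display nets 14; the display nets 23 − 1 = 22. Fit would deviate.
Unfit: no display nets 14; the display nets 23 − 13 = 10. Unfit stays.
A type deviates, so pooling fails.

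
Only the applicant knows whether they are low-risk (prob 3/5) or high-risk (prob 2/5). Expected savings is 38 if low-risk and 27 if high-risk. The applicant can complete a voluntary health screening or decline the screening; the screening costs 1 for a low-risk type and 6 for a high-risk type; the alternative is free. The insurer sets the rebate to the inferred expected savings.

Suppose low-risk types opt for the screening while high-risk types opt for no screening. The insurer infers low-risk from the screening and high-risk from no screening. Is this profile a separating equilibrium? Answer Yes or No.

No

Under these beliefs, the screening earns rebate 38 and no screening earns rebate 27.
low-risk: the screening nets 38 − 1 = 37; no screening nets 27. low-risk prefers the screening.
high-risk: the screening nets 38 − 6 = 32; no screening nets 27. high-risk would deviate to the screening.
high-risk has a profitable deviation, so the profile is not an equilibrium.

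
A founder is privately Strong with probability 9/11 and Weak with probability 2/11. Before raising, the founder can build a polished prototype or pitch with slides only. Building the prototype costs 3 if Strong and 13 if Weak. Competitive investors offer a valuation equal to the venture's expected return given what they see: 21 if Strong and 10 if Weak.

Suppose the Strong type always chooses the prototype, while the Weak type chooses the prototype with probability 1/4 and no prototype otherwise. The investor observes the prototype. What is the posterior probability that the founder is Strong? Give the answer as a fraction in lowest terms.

18/19

P(the prototype) = (9/11)·1 + (2/11)·(1/4) = 19/22.
By Bayes' rule, P(Strong | the prototype) = (9/11) / (19/22) = 18/19.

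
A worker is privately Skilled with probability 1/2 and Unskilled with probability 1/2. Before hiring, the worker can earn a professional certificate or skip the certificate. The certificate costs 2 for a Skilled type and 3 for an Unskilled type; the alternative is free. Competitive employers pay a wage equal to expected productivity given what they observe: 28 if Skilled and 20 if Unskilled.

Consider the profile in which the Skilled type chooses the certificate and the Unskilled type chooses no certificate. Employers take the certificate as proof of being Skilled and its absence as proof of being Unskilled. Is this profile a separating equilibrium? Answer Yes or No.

Under these beliefs, the certificate earns wage 28 and no certificate earns wage 20.
Skilled: the certificate nets 28 − 2 = 26; no certificate nets 20. Skilled prefers the certificate.
Unskilled: the certificate nets 28 − 3 = 25; no certificate nets 20. Unskilled would deviate to the certificate.
Unskilled has a profitable deviation, so the profile is not an equilibrium.

No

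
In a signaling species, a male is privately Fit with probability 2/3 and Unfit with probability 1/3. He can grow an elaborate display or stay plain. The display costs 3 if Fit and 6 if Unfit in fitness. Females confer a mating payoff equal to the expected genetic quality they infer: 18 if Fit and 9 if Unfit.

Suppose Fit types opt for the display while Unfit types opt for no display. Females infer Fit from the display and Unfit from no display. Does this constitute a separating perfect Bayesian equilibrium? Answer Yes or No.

No

Under these beliefs, the display earns mating payoff 18 and no display earns mating payoff 9.
Fit: the display nets 18 − 3 = 15; no display nets 9. Fit prefers the display.
Unfit: the display nets 18 − 6 = 12; no display nets 9. Unfit would deviate to the display.
Unfit has a profitable deviation, so the profile is not an equilibrium.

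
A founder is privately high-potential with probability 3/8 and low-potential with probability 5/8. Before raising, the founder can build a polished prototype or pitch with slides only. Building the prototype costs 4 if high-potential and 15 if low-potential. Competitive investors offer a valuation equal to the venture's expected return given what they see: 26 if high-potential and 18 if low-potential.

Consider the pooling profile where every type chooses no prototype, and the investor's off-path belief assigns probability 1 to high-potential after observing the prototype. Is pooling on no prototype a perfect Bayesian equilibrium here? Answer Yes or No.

On path, the investor holds the prior and pays 3/8·26 + 5/8·18 = 21. Off path (the prototype), believing high-potential, it pays 26.
high-potential: no prototype nets 21; the prototype nets 26 − 4 = 22. high-potential would deviate.
low-potential: no prototype nets 21; the prototype nets 26 − 15 = 11. low-potential stays.
A type deviates, so pooling fails.

No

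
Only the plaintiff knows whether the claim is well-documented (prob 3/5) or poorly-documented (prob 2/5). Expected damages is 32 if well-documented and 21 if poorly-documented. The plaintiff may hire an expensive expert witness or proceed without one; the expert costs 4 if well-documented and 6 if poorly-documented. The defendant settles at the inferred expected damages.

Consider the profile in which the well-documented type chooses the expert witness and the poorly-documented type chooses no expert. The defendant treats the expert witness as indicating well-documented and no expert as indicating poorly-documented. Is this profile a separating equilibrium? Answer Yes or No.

No

Under these beliefs, the expert witness earns settlement 32 and no expert earns settlement 21.
well-documented: the expert witness nets 32 − 4 = 28; no expert nets 21. well-documented prefers the expert witness.
poorly-documented: the expert witness nets 32 − 6 = 26; no expert nets 21. poorly-documented would deviate to the expert witness.
poorly-documented has a profitable deviation, so the profile is not an equilibrium.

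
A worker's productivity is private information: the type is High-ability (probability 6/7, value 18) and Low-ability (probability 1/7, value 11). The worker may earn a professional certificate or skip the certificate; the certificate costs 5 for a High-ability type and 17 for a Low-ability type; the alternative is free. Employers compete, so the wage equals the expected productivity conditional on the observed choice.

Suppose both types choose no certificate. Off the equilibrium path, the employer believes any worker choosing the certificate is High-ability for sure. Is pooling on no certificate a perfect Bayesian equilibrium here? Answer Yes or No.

On path, the employer holds the prior and pays 6/7·18 + 1/7·11 = 17. Off path (the certificate), believing High-ability, it pays 18.
High-ability: no certificate nets 17; the certificate nets 18 − 5 = 13. High-ability stays.
Low-ability: no certificate nets 17; the certificate nets 18 − 17 = 1. Low-ability stays.
No type deviates, so pooling is sustained.

Yes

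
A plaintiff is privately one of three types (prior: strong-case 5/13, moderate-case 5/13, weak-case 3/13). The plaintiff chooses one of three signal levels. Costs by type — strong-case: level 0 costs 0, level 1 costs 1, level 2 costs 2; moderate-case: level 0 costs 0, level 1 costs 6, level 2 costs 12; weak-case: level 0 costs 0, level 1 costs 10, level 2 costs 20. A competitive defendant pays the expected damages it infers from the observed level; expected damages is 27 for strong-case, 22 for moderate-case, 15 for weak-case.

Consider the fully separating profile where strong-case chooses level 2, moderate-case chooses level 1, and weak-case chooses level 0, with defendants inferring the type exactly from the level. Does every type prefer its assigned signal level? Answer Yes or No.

Separating settlements: level 2 → 27, level 1 → 22, level 0 → 15.
strong-case (assigned level 2): level 0: 15 − 0 = 15; level 1: 22 − 1 = 21; level 2: 27 − 2 = 25. strong-case stays.
moderate-case (assigned level 1): level 0: 15 − 0 = 15; level 1: 22 − 6 = 16; level 2: 27 − 12 = 15. moderate-case stays.
weak-case (assigned level 0): level 0: 15 − 0 = 15; level 1: 22 − 10 = 12; level 2: 27 − 20 = 7. weak-case stays.
Every type prefers its assigned level; separation holds.

Yes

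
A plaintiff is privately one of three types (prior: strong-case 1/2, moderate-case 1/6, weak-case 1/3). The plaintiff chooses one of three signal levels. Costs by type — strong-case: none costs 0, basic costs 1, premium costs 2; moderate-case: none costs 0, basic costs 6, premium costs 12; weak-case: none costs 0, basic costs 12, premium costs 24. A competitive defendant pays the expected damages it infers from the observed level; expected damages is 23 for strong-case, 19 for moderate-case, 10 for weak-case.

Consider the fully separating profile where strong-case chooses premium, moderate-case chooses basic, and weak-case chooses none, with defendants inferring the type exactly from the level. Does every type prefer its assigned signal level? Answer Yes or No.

Separating settlements: premium → 23, basic → 19, none → 10.
strong-case (assigned premium): none: 10 − 0 = 10; basic: 19 − 1 = 18; premium: 23 − 2 = 21. strong-case stays.
moderate-case (assigned basic): none: 10 − 0 = 10; basic: 19 − 6 = 13; premium: 23 − 12 = 11. moderate-case stays.
weak-case (assigned none): none: 10 − 0 = 10; basic: 19 − 12 = 7; premium: 23 − 24 = -1. weak-case stays.
Every type prefers its assigned level; separation holds.

Yes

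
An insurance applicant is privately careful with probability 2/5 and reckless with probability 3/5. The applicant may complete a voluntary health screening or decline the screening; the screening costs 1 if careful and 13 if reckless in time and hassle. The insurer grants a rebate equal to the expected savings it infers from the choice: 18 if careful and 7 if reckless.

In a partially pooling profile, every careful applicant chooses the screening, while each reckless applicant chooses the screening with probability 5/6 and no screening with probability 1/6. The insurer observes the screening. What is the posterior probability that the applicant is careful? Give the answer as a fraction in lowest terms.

4/9

P(the screening) = (2/5)·1 + (3/5)·(5/6) = 9/10.
By Bayes' rule, P(careful | the screening) = (2/5) / (9/10) = 4/9.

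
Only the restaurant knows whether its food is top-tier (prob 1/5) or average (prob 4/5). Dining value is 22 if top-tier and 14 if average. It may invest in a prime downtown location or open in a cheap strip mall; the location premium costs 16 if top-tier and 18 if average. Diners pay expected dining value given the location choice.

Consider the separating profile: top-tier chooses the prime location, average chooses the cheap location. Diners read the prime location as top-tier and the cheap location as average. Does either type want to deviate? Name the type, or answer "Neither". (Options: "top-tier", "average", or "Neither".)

The prime location pays 22; the cheap location pays 14.
top-tier: assigned the prime location, nets 22 − 16 = 6; deviating to the cheap location nets 14.
average: assigned the cheap location, nets 14; deviating to the prime location nets 22 − 18 = 4.
The top-tier type gains 8 by deviating.

top-tier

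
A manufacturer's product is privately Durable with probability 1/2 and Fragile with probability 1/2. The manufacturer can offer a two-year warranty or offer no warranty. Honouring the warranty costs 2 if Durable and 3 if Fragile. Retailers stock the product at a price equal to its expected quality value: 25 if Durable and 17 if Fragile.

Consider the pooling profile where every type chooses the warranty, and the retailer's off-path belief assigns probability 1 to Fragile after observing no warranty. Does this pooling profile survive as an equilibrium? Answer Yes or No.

On path, the retailer holds the prior and pays 1/2·25 + 1/2·17 = 21. Off path (no warranty), believing Fragile, it pays 17.
Durable: the warranty nets 21 − 2 = 19; no warranty nets 17. Durable stays.
Fragile: the warranty nets 21 − 3 = 18; no warranty nets 17. Fragile stays.
No type deviates, so pooling is sustained.

Yes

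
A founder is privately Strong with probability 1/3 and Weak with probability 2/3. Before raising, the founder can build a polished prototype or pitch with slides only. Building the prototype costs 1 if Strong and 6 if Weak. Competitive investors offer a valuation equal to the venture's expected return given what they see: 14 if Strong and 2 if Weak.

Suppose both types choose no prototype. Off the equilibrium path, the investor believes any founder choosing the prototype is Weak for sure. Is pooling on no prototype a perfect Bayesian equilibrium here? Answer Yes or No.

On path, the investor holds the prior and pays 1/3·14 + 2/3·2 = 6. Off path (the prototype), believing Weak, it pays 2.
Strong: no prototype nets 6; the prototype nets 2 − 1 = 1. Strong stays.
Weak: no prototype nets 6; the prototype nets 2 − 6 = -4. Weak stays.
No type deviates, so pooling is sustained.

Yes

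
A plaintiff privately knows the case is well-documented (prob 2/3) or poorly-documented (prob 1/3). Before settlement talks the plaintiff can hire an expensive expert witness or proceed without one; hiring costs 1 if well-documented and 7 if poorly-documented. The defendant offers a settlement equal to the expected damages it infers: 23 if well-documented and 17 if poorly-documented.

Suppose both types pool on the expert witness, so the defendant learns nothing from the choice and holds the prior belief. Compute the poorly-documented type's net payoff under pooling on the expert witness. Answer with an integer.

Pooled settlement = 2/3·23 + 1/3·17 = 21.
poorly-documented pays cost 7 for the expert witness, so net payoff = 21 − 7 = 14.

14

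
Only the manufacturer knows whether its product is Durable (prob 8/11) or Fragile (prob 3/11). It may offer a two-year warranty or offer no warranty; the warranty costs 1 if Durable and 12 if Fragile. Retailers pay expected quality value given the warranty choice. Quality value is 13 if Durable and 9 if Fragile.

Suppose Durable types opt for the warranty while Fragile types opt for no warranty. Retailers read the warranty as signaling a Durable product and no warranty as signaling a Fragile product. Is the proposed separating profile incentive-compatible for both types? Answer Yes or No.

Yes

Under these beliefs, the warranty earns price 13 and no warranty earns price 9.
Durable: the warranty nets 13 − 1 = 12; no warranty nets 9. Durable prefers the warranty.
Fragile: the warranty nets 13 − 12 = 1; no warranty nets 9. Fragile prefers no warranty.
Neither type deviates, so the separating profile is an equilibrium.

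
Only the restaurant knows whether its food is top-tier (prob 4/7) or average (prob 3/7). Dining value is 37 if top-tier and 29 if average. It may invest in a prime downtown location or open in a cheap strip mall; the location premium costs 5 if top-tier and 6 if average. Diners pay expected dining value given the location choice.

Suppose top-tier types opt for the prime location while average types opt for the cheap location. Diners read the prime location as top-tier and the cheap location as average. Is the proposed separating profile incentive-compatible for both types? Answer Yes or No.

No

Under these beliefs, the prime location earns price premium 37 and the cheap location earns price premium 29.
top-tier: the prime location nets 37 − 5 = 32; the cheap location nets 29. top-tier prefers the prime location.
average: the prime location nets 37 − 6 = 31; the cheap location nets 29. average would deviate to the prime location.
average has a profitable deviation, so the profile is not an equilibrium.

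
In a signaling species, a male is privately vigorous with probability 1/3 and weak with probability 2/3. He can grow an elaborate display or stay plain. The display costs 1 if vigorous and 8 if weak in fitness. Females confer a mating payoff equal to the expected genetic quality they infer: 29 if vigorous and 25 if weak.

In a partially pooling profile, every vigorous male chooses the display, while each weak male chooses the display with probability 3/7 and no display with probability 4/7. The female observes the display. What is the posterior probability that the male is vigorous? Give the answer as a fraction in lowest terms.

7/13

P(the display) = (1/3)·1 + (2/3)·(3/7) = 13/21.
By Bayes' rule, P(vigorous | the display) = (1/3) / (13/21) = 7/13.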